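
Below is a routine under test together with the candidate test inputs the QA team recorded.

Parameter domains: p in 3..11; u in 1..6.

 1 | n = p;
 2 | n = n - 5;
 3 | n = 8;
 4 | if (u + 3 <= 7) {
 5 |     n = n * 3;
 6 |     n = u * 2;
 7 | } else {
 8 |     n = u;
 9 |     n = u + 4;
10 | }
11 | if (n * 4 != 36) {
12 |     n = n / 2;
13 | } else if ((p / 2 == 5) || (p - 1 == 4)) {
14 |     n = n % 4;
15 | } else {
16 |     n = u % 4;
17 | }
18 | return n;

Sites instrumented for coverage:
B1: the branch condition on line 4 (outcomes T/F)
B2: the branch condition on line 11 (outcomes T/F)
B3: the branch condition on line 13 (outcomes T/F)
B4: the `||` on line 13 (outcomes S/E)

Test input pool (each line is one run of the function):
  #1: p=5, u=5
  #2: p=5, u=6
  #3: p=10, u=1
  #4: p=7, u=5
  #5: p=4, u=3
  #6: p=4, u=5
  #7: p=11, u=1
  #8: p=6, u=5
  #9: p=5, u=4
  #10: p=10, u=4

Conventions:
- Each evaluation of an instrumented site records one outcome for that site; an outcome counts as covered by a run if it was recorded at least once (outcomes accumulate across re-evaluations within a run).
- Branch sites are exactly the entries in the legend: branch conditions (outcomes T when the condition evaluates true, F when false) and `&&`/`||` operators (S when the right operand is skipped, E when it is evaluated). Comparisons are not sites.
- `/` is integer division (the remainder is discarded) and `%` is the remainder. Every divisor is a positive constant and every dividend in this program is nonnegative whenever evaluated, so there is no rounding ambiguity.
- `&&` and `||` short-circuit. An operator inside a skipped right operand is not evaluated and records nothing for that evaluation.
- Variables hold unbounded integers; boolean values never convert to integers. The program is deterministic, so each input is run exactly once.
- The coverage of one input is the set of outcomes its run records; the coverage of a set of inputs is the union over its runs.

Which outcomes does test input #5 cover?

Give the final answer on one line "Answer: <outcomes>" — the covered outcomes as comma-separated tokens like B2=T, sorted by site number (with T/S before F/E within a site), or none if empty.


Tracing the run of input #5 (p=4, u=3):
  B1->T, B2->T
as a set, this run covers: B1=T, B2=T
Answer: B1=T, B2=T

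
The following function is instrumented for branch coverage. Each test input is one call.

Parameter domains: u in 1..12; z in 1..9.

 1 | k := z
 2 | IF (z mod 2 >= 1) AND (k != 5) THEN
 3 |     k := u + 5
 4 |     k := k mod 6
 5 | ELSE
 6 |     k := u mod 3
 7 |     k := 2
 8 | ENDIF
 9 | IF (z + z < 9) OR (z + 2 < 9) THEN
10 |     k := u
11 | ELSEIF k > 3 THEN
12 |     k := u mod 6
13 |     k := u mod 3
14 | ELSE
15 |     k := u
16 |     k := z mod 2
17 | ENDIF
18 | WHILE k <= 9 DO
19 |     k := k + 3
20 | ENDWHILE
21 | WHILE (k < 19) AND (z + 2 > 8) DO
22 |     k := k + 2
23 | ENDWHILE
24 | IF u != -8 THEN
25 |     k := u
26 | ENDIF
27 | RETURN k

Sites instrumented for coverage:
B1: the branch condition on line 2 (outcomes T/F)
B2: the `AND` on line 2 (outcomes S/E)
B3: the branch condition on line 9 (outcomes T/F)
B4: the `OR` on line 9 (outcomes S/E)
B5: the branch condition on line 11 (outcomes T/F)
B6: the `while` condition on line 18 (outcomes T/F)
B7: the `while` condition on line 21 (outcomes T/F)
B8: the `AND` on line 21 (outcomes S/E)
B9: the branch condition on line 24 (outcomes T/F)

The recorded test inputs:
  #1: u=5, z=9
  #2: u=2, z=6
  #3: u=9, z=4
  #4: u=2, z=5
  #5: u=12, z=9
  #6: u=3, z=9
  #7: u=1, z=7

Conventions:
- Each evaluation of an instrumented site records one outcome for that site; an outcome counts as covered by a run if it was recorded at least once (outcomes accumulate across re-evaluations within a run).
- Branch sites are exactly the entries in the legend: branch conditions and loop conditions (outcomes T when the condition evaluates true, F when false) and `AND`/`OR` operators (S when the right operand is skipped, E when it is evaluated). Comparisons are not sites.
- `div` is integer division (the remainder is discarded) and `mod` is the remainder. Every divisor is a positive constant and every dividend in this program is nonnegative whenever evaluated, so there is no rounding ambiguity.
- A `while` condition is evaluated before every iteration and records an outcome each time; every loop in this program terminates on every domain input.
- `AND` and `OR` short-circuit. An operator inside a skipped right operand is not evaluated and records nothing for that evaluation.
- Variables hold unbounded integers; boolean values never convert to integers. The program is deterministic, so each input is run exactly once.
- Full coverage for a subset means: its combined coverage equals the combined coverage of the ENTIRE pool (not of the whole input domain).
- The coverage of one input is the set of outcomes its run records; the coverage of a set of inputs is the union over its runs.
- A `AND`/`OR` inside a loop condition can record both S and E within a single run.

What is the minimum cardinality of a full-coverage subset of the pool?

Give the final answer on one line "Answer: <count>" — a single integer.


input #1, u=5, z=9: events B2->E, B1->T, B4->E, B3->F, B5->T, B6->T, B6->T, B6->T, B6->F, B8->E, B7->T, B8->E, B7->T, B8->E, ...; outcomes B1=T, B2=E, B3=F, B4=E, B5=T, B6=T, B6=F, B7=T, B7=F, B8=S, B8=E, B9=T
input #2, u=2, z=6: events B2->S, B1->F, B4->E, B3->T, B6->T, B6->T, B6->T, B6->F, B8->E, B7->F, B9->T; outcomes B1=F, B2=S, B3=T, B4=E, B6=T, B6=F, B7=F, B8=E, B9=T
input #3, u=9, z=4: events B2->S, B1->F, B4->S, B3->T, B6->T, B6->F, B8->E, B7->F, B9->T; outcomes B1=F, B2=S, B3=T, B4=S, B6=T, B6=F, B7=F, B8=E, B9=T
input #4, u=2, z=5: events B2->E, B1->F, B4->E, B3->T, B6->T, B6->T, B6->T, B6->F, B8->E, B7->F, B9->T; outcomes B1=F, B2=E, B3=T, B4=E, B6=T, B6=F, B7=F, B8=E, B9=T
input #5, u=12, z=9: events B2->E, B1->T, B4->E, B3->F, B5->T, B6->T, B6->T, B6->T, B6->T, B6->F, B8->E, B7->T, B8->E, B7->T, ...; outcomes B1=T, B2=E, B3=F, B4=E, B5=T, B6=T, B6=F, B7=T, B7=F, B8=S, B8=E, B9=T
input #6, u=3, z=9: events B2->E, B1->T, B4->E, B3->F, B5->F, B6->T, B6->T, B6->T, B6->F, B8->E, B7->T, B8->E, B7->T, B8->E, ...; outcomes B1=T, B2=E, B3=F, B4=E, B5=F, B6=T, B6=F, B7=T, B7=F, B8=S, B8=E, B9=T
input #7, u=1, z=7: events B2->E, B1->T, B4->E, B3->F, B5->F, B6->T, B6->T, B6->T, B6->F, B8->E, B7->T, B8->E, B7->T, B8->E, ...; outcomes B1=T, B2=E, B3=F, B4=E, B5=F, B6=T, B6=F, B7=T, B7=F, B8=S, B8=E, B9=T
pool-wide coverage (17 outcomes): B1=T, B1=F, B2=S, B2=E, B3=T, B3=F, B4=S, B4=E, B5=T, B5=F, B6=T, B6=F, B7=T, B7=F, B8=S, B8=E, B9=T
size 1 is not enough: best union over all size-1 subsets is 12/17
size 2 is not enough: best union over all size-2 subsets is 16/17
inputs {1, 3, 6} (size 3) cover everything; no size-3 subset with a lexicographically smaller index list covers all 17
Answer: 3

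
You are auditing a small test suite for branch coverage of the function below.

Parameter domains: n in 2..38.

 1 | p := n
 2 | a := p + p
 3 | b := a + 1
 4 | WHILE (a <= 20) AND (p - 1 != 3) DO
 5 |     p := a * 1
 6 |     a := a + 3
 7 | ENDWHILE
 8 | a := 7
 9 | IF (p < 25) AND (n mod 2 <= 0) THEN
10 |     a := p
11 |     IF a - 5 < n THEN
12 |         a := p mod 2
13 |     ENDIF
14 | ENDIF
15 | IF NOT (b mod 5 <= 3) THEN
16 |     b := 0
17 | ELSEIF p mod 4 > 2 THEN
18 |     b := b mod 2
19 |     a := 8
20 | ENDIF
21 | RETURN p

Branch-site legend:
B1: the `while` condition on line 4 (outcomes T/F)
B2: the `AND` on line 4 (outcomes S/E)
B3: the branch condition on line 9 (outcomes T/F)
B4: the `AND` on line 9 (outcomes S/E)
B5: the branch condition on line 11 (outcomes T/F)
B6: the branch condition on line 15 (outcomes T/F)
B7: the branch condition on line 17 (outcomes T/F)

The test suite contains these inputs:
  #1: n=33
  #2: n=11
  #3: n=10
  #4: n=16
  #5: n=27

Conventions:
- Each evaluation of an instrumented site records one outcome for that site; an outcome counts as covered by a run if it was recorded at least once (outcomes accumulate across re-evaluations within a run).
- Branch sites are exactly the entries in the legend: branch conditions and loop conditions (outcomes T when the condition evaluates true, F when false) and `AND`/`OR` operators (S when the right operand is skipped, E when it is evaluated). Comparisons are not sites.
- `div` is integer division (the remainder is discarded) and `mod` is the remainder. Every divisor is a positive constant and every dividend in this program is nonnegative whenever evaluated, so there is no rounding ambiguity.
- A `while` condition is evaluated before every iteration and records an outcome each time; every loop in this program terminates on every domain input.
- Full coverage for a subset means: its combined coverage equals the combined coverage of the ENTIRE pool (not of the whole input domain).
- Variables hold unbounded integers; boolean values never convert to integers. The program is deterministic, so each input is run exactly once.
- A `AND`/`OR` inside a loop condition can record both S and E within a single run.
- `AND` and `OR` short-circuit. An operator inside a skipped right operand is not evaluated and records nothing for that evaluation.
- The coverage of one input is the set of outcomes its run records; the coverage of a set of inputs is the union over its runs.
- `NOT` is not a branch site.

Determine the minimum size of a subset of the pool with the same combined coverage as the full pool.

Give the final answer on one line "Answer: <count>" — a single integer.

test 1 (n=33) hits B1=F, B2=S, B3=F, B4=S, B6=F, B7=F
test 2 (n=11) hits B1=F, B2=S, B3=F, B4=E, B6=F, B7=T
test 3 (n=10) hits B1=T, B1=F, B2=S, B2=E, B3=T, B4=E, B5=F, B6=F, B7=F
test 4 (n=16) hits B1=F, B2=S, B3=T, B4=E, B5=T, B6=F, B7=F
test 5 (n=27) hits B1=F, B2=S, B3=F, B4=S, B6=F, B7=T
pool-wide coverage (13 outcomes): B1=T, B1=F, B2=S, B2=E, B3=T, B3=F, B4=S, B4=E, B5=T, B5=F, B6=F, B7=T, B7=F
checked all size-1 subsets: none covers 13 outcomes (max 9/13)
checked all size-2 subsets: none covers 13 outcomes (max 12/13)
size 3: inputs {3, 4, 5} cover all 13 outcomes, and no lexicographically smaller subset of this size does

Answer: 3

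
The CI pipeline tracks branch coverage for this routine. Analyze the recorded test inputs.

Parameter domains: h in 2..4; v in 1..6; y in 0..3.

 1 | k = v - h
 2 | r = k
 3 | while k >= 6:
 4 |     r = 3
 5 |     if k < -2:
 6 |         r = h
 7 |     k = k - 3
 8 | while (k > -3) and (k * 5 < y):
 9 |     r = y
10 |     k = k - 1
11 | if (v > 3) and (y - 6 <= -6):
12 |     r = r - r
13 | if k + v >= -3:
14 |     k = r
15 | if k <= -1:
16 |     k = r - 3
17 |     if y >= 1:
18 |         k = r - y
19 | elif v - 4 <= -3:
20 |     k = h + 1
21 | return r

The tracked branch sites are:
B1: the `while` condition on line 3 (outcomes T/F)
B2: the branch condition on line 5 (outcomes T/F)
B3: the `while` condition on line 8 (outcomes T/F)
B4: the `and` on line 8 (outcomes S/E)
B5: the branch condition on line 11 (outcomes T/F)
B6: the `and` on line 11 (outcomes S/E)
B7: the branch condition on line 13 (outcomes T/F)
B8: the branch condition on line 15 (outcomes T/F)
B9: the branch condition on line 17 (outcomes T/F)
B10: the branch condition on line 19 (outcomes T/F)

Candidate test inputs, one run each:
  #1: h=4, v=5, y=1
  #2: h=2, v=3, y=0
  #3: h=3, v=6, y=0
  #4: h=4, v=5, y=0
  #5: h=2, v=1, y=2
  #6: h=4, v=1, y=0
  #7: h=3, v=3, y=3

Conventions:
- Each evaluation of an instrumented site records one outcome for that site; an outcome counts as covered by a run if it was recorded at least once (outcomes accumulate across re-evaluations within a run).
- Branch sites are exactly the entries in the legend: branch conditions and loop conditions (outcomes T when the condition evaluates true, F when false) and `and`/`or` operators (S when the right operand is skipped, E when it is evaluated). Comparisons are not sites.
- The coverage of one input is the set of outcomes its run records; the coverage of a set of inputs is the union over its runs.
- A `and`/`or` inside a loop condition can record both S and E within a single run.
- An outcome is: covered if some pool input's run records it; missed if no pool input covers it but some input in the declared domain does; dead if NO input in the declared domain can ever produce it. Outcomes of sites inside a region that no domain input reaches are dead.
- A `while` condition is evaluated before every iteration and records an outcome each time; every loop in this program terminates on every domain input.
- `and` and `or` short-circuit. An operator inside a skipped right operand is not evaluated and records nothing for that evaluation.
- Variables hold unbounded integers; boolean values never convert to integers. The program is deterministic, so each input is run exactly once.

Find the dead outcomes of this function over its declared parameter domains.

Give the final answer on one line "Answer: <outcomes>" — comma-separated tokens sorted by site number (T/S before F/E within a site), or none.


running all 72 domain inputs and tallying outcomes:
  B1=T: no domain input ever produces it -> dead
  B2=T: no domain input ever produces it -> dead
  B2=F: no domain input ever produces it -> dead
  B7=F: no domain input ever produces it -> dead
  reachable outcomes have witnesses, e.g. B1=F (e.g. h=2, v=1, y=0), B3=T (e.g. h=2, v=1, y=0), B3=F (e.g. h=2, v=1, y=0), B4=S (e.g. h=2, v=1, y=0)
Answer: B1=T, B2=T, B2=F, B7=F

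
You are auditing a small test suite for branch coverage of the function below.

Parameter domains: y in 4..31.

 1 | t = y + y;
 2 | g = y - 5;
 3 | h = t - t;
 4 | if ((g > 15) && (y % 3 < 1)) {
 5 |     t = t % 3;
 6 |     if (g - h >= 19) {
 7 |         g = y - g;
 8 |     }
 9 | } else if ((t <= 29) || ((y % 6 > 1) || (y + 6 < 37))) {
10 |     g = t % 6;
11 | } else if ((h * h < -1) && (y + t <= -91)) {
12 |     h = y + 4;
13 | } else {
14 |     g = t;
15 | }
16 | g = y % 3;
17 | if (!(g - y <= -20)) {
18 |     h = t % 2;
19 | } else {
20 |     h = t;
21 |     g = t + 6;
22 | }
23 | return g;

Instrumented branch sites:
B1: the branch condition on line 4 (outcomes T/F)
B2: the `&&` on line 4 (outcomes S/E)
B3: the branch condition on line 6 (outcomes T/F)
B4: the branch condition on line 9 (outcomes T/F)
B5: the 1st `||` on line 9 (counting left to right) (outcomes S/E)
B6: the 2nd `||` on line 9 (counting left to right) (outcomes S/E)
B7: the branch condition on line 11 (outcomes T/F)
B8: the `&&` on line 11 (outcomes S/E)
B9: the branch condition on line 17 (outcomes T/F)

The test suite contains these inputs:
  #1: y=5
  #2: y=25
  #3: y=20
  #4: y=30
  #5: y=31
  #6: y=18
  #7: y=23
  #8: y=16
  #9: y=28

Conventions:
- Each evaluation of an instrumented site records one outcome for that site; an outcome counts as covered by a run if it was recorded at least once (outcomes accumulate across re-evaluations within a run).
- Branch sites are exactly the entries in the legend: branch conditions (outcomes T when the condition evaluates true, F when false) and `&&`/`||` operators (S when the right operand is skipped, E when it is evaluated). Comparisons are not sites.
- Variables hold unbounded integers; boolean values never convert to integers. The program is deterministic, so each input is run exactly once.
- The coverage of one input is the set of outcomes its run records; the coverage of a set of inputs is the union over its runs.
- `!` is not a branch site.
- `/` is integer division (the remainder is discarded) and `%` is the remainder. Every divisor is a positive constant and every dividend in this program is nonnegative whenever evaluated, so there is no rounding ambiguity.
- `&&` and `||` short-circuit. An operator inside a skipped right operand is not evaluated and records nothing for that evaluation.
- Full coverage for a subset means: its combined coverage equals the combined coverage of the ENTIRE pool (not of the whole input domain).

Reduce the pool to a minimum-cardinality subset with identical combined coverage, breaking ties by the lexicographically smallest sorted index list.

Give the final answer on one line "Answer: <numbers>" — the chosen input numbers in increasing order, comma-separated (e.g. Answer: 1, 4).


input #1 (y=5): events B2->S, B1->F, B5->S, B4->T, B9->T; covers B1=F, B2=S, B4=T, B5=S, B9=T
input #2 (y=25): events B2->E, B1->F, B5->E, B6->E, B4->T, B9->F; covers B1=F, B2=E, B4=T, B5=E, B6=E, B9=F
input #3 (y=20): events B2->S, B1->F, B5->E, B6->S, B4->T, B9->T; covers B1=F, B2=S, B4=T, B5=E, B6=S, B9=T
input #4 (y=30): events B2->E, B1->T, B3->T, B9->F; covers B1=T, B2=E, B3=T, B9=F
input #5 (y=31): events B2->E, B1->F, B5->E, B6->E, B4->F, B8->S, B7->F, B9->F; covers B1=F, B2=E, B4=F, B5=E, B6=E, B7=F, B8=S, B9=F
input #6 (y=18): events B2->S, B1->F, B5->E, B6->E, B4->T, B9->T; covers B1=F, B2=S, B4=T, B5=E, B6=E, B9=T
input #7 (y=23): events B2->E, B1->F, B5->E, B6->S, B4->T, B9->F; covers B1=F, B2=E, B4=T, B5=E, B6=S, B9=F
input #8 (y=16): events B2->S, B1->F, B5->E, B6->S, B4->T, B9->T; covers B1=F, B2=S, B4=T, B5=E, B6=S, B9=T
input #9 (y=28): events B2->E, B1->F, B5->E, B6->S, B4->T, B9->F; covers B1=F, B2=E, B4=T, B5=E, B6=S, B9=F
together the pool reaches 15 outcomes: B1=T, B1=F, B2=S, B2=E, B3=T, B4=T, B4=F, B5=S, B5=E, B6=S, B6=E, B7=F, B8=S, B9=T, B9=F
size 1 is not enough: best union over all size-1 subsets is 8/15
size 2 is not enough: best union over all size-2 subsets is 12/15
size 3 is not enough: best union over all size-3 subsets is 14/15
size 4: inputs {1, 3, 4, 5} cover all 15 outcomes, and no lexicographically smaller subset of this size does
Answer: 1, 3, 4, 5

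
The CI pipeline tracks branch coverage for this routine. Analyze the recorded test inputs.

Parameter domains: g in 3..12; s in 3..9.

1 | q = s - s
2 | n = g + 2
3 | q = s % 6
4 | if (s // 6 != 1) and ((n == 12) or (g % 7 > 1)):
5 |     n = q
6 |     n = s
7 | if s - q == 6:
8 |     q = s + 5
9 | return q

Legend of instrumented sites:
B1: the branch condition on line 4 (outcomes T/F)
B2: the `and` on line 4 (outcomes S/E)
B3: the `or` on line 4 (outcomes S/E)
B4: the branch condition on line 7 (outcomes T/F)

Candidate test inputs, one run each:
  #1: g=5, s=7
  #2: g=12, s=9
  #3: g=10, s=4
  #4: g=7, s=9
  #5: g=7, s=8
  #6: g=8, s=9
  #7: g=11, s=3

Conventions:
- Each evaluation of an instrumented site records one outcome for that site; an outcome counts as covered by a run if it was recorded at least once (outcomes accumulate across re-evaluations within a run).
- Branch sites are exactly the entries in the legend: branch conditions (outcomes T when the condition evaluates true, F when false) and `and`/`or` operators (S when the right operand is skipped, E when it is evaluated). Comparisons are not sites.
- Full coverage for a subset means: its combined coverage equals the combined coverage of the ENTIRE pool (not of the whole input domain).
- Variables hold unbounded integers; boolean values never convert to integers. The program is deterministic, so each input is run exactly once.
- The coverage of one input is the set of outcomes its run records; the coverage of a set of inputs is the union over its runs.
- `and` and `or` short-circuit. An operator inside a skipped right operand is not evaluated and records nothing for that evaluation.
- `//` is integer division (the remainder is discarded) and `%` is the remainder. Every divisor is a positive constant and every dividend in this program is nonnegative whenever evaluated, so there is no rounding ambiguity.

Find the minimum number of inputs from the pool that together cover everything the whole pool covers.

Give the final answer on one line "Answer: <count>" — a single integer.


#1 (g=5, s=7) -> covered: B1=F, B2=S, B4=T
#2 (g=12, s=9) -> covered: B1=F, B2=S, B4=T
#3 (g=10, s=4) -> covered: B1=T, B2=E, B3=S, B4=F
#4 (g=7, s=9) -> covered: B1=F, B2=S, B4=T
#5 (g=7, s=8) -> covered: B1=F, B2=S, B4=T
#6 (g=8, s=9) -> covered: B1=F, B2=S, B4=T
#7 (g=11, s=3) -> covered: B1=T, B2=E, B3=E, B4=F
the full pool covers 8 outcomes: B1=T, B1=F, B2=S, B2=E, B3=S, B3=E, B4=T, B4=F
checked all size-1 subsets: none covers 8 outcomes (max 4/8)
checked all size-2 subsets: none covers 8 outcomes (max 7/8)
the canonical winner is {1, 3, 7}: size 3, full 8-outcome coverage, earliest index list among size-3 covers
Answer: 3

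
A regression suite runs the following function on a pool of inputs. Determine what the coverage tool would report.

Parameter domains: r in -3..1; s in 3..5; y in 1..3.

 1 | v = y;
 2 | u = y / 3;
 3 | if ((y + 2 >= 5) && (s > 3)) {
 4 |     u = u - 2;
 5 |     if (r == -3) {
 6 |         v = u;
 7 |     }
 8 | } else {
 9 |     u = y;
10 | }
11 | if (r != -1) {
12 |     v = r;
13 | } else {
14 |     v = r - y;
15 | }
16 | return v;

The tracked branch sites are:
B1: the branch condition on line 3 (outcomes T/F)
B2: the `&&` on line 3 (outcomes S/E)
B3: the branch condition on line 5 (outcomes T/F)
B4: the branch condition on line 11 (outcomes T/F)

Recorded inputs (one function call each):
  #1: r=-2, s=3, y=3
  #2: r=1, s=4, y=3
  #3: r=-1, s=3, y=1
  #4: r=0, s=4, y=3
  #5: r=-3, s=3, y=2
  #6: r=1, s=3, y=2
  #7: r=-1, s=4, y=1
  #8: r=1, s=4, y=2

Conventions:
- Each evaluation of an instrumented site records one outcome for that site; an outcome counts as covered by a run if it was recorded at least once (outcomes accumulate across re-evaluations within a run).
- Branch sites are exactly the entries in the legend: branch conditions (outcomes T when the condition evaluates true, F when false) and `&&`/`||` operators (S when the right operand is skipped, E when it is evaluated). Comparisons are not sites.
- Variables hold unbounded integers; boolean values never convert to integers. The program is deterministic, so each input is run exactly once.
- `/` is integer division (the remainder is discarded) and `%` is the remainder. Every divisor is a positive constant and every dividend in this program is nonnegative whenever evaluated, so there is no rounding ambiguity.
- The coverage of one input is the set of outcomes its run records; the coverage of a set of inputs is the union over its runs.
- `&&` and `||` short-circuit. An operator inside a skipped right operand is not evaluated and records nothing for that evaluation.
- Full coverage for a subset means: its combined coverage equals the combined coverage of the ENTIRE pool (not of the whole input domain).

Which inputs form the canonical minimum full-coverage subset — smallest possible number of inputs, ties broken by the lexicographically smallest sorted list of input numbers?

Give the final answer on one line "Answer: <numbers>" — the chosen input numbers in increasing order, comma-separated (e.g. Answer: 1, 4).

#1 (r=-2, s=3, y=3) -> covered: B1=F, B2=E, B4=T
#2 (r=1, s=4, y=3) -> covered: B1=T, B2=E, B3=F, B4=T
#3 (r=-1, s=3, y=1) -> covered: B1=F, B2=S, B4=F
#4 (r=0, s=4, y=3) -> covered: B1=T, B2=E, B3=F, B4=T
#5 (r=-3, s=3, y=2) -> covered: B1=F, B2=S, B4=T
#6 (r=1, s=3, y=2) -> covered: B1=F, B2=S, B4=T
#7 (r=-1, s=4, y=1) -> covered: B1=F, B2=S, B4=F
#8 (r=1, s=4, y=2) -> covered: B1=F, B2=S, B4=T
together the pool reaches 7 outcomes: B1=T, B1=F, B2=S, B2=E, B3=F, B4=T, B4=F
checked all size-1 subsets: none covers 7 outcomes (max 4/7)
inputs {2, 3} (size 2) cover everything; no size-2 subset with a lexicographically smaller index list covers all 7

Answer: 2, 3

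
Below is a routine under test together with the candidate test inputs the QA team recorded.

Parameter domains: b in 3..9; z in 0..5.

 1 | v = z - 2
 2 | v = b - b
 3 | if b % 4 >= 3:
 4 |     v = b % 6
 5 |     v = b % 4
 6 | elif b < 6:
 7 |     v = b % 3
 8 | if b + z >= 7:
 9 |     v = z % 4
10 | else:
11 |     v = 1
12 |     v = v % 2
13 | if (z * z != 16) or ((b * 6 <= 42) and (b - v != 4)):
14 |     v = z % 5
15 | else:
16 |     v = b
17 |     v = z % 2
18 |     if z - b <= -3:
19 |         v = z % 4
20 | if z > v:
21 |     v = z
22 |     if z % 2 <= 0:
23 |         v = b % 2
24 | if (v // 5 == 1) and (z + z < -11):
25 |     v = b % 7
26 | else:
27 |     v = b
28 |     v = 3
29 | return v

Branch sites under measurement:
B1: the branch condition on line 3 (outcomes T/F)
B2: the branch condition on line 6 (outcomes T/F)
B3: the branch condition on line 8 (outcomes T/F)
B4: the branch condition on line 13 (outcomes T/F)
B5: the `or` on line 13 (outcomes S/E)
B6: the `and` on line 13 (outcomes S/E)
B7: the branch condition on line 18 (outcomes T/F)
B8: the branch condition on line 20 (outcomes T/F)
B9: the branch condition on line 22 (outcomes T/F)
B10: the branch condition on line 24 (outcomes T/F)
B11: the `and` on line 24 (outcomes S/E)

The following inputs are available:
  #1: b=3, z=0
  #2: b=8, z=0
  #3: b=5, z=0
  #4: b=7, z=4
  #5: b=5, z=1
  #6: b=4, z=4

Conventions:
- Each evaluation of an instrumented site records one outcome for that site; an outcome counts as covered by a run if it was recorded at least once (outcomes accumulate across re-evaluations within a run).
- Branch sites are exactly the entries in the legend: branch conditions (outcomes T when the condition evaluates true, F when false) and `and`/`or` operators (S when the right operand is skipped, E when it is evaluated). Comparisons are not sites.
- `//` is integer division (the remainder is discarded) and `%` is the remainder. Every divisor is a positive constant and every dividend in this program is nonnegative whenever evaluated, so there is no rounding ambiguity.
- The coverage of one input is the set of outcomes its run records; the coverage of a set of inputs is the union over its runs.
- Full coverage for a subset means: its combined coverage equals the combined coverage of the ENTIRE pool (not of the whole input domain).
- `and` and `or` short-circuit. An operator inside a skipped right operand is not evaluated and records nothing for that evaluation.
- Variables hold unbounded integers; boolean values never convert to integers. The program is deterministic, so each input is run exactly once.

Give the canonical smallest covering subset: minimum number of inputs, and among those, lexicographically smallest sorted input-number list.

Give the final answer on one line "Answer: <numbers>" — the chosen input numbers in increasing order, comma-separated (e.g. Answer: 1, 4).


#1 (b=3, z=0) -> B1->T, B3->F, B5->S, B4->T, B8->F, B11->S, B10->F; covered: B1=T, B3=F, B4=T, B5=S, B8=F, B10=F, B11=S
#2 (b=8, z=0) -> B1->F, B2->F, B3->T, B5->S, B4->T, B8->F, B11->S, B10->F; covered: B1=F, B2=F, B3=T, B4=T, B5=S, B8=F, B10=F, B11=S
#3 (b=5, z=0) -> B1->F, B2->T, B3->F, B5->S, B4->T, B8->F, B11->S, B10->F; covered: B1=F, B2=T, B3=F, B4=T, B5=S, B8=F, B10=F, B11=S
#4 (b=7, z=4) -> B1->T, B3->T, B5->E, B6->E, B4->T, B8->F, B11->S, B10->F; covered: B1=T, B3=T, B4=T, B5=E, B6=E, B8=F, B10=F, B11=S
#5 (b=5, z=1) -> B1->F, B2->T, B3->F, B5->S, B4->T, B8->F, B11->S, B10->F; covered: B1=F, B2=T, B3=F, B4=T, B5=S, B8=F, B10=F, B11=S
#6 (b=4, z=4) -> B1->F, B2->T, B3->T, B5->E, B6->E, B4->F, B7->F, B8->T, B9->T, B11->S, B10->F; covered: B1=F, B2=T, B3=T, B4=F, B5=E, B6=E, B7=F, B8=T, B9=T, B10=F, B11=S
the full pool covers 17 outcomes: B1=T, B1=F, B2=T, B2=F, B3=T, B3=F, B4=T, B4=F, B5=S, B5=E, B6=E, B7=F, B8=T, B8=F, B9=T, B10=F, B11=S
size 1 is not enough: best union over all size-1 subsets is 11/17
size 2 is not enough: best union over all size-2 subsets is 16/17
the canonical winner is {1, 2, 6}: size 3, full 17-outcome coverage, earliest index list among size-3 covers
Answer: 1, 2, 6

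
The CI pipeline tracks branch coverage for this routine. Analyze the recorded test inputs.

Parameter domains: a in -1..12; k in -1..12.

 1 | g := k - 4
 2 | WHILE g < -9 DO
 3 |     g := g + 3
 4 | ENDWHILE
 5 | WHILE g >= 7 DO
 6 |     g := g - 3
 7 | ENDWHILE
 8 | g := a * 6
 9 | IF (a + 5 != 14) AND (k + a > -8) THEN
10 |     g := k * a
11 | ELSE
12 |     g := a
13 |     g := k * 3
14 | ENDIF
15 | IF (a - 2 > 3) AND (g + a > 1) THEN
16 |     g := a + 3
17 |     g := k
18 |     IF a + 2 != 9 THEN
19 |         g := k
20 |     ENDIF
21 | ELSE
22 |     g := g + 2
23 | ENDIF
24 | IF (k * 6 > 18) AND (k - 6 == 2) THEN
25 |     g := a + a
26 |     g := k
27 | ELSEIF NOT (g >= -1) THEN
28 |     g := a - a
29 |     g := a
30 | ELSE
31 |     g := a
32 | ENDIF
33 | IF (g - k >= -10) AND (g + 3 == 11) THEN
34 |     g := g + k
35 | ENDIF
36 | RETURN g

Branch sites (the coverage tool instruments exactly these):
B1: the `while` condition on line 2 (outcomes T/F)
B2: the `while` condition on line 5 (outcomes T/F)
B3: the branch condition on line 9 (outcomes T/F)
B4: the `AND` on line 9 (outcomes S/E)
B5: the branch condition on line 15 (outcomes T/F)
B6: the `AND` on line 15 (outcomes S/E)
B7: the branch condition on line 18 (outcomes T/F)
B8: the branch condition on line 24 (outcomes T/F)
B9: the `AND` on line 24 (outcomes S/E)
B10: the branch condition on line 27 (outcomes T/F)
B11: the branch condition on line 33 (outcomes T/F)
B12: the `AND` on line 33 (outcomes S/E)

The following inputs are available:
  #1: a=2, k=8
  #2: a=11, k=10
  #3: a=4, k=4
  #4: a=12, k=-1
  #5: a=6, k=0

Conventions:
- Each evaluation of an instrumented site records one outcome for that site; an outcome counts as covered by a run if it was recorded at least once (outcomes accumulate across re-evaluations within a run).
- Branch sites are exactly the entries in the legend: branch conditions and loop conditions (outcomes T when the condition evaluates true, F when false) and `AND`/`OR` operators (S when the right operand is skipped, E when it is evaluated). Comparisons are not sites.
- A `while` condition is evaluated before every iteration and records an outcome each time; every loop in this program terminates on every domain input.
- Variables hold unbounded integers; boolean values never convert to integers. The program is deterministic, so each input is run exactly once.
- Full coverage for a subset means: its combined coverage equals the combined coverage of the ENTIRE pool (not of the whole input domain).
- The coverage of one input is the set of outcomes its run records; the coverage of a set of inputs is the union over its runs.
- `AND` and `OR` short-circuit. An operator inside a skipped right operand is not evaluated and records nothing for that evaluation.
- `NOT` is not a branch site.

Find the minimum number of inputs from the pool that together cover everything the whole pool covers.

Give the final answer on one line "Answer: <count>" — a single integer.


input #1 (a=2, k=8): events B1->F, B2->F, B4->E, B3->T, B6->S, B5->F, B9->E, B8->T, B12->E, B11->T; covers B1=F, B2=F, B3=T, B4=E, B5=F, B6=S, B8=T, B9=E, B11=T, B12=E
input #2 (a=11, k=10): events B1->F, B2->F, B4->E, B3->T, B6->E, B5->T, B7->T, B9->E, B8->F, B10->F, B12->E, B11->F; covers B1=F, B2=F, B3=T, B4=E, B5=T, B6=E, B7=T, B8=F, B9=E, B10=F, B11=F, B12=E
input #3 (a=4, k=4): events B1->F, B2->F, B4->E, B3->T, B6->S, B5->F, B9->E, B8->F, B10->F, B12->E, B11->F; covers B1=F, B2=F, B3=T, B4=E, B5=F, B6=S, B8=F, B9=E, B10=F, B11=F, B12=E
input #4 (a=12, k=-1): events B1->F, B2->F, B4->E, B3->T, B6->E, B5->F, B9->S, B8->F, B10->T, B12->E, B11->F; covers B1=F, B2=F, B3=T, B4=E, B5=F, B6=E, B8=F, B9=S, B10=T, B11=F, B12=E
input #5 (a=6, k=0): events B1->F, B2->F, B4->E, B3->T, B6->E, B5->T, B7->T, B9->S, B8->F, B10->F, B12->E, B11->F; covers B1=F, B2=F, B3=T, B4=E, B5=T, B6=E, B7=T, B8=F, B9=S, B10=F, B11=F, B12=E
together the pool reaches 18 outcomes: B1=F, B2=F, B3=T, B4=E, B5=T, B5=F, B6=S, B6=E, B7=T, B8=T, B8=F, B9=S, B9=E, B10=T, B10=F, B11=T, B11=F, B12=E
no size-1 subset reaches all 18 outcomes (best union: 12/18)
no size-2 subset reaches all 18 outcomes (best union: 17/18)
inputs {1, 2, 4} (size 3) cover everything; no size-3 subset with a lexicographically smaller index list covers all 18
Answer: 3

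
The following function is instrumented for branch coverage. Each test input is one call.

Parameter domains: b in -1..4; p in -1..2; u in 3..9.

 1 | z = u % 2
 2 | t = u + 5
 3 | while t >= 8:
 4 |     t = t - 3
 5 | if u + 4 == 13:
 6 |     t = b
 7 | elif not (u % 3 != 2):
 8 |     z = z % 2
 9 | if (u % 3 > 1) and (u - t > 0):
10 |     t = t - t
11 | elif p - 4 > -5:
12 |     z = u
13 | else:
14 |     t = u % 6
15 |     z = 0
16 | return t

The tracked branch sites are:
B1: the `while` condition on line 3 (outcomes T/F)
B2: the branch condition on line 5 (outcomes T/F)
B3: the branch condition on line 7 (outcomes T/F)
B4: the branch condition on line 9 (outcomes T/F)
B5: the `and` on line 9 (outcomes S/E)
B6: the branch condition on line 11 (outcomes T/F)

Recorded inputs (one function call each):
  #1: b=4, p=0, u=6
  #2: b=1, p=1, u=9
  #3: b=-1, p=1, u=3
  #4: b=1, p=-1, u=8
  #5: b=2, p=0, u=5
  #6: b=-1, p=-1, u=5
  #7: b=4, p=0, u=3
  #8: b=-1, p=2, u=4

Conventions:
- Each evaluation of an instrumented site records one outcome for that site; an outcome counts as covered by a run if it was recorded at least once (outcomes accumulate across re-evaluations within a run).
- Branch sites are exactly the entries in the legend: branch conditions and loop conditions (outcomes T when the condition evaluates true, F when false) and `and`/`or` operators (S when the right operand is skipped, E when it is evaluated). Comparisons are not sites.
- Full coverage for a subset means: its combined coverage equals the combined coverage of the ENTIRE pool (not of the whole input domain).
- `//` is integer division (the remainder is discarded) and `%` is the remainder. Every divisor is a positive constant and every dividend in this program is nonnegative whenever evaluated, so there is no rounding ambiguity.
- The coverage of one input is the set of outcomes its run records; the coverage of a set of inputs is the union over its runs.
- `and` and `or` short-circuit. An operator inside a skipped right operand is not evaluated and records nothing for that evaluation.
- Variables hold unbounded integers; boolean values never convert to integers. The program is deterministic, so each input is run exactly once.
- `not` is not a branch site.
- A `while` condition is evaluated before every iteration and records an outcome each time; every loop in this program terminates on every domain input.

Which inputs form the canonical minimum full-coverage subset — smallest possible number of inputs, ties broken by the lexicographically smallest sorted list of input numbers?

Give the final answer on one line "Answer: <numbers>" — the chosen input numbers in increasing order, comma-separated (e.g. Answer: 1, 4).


#1 (b=4, p=0, u=6) -> B1->T, B1->T, B1->F, B2->F, B3->F, B5->S, B4->F, B6->T; covered: B1=T, B1=F, B2=F, B3=F, B4=F, B5=S, B6=T
#2 (b=1, p=1, u=9) -> B1->T, B1->T, B1->T, B1->F, B2->T, B5->S, B4->F, B6->T; covered: B1=T, B1=F, B2=T, B4=F, B5=S, B6=T
#3 (b=-1, p=1, u=3) -> B1->T, B1->F, B2->F, B3->F, B5->S, B4->F, B6->T; covered: B1=T, B1=F, B2=F, B3=F, B4=F, B5=S, B6=T
#4 (b=1, p=-1, u=8) -> B1->T, B1->T, B1->F, B2->F, B3->T, B5->E, B4->T; covered: B1=T, B1=F, B2=F, B3=T, B4=T, B5=E
#5 (b=2, p=0, u=5) -> B1->T, B1->F, B2->F, B3->T, B5->E, B4->F, B6->T; covered: B1=T, B1=F, B2=F, B3=T, B4=F, B5=E, B6=T
#6 (b=-1, p=-1, u=5) -> B1->T, B1->F, B2->F, B3->T, B5->E, B4->F, B6->F; covered: B1=T, B1=F, B2=F, B3=T, B4=F, B5=E, B6=F
#7 (b=4, p=0, u=3) -> B1->T, B1->F, B2->F, B3->F, B5->S, B4->F, B6->T; covered: B1=T, B1=F, B2=F, B3=F, B4=F, B5=S, B6=T
#8 (b=-1, p=2, u=4) -> B1->T, B1->F, B2->F, B3->F, B5->S, B4->F, B6->T; covered: B1=T, B1=F, B2=F, B3=F, B4=F, B5=S, B6=T
together the pool reaches 12 outcomes: B1=T, B1=F, B2=T, B2=F, B3=T, B3=F, B4=T, B4=F, B5=S, B5=E, B6=T, B6=F
every size-1 subset falls short of the 12 outcomes (best: 7/12)
every size-2 subset falls short of the 12 outcomes (best: 10/12)
every size-3 subset falls short of the 12 outcomes (best: 11/12)
at size 4, {1, 2, 4, 6} reaches all 12 outcomes; every lexicographically earlier size-4 subset fails
Answer: 1, 2, 4, 6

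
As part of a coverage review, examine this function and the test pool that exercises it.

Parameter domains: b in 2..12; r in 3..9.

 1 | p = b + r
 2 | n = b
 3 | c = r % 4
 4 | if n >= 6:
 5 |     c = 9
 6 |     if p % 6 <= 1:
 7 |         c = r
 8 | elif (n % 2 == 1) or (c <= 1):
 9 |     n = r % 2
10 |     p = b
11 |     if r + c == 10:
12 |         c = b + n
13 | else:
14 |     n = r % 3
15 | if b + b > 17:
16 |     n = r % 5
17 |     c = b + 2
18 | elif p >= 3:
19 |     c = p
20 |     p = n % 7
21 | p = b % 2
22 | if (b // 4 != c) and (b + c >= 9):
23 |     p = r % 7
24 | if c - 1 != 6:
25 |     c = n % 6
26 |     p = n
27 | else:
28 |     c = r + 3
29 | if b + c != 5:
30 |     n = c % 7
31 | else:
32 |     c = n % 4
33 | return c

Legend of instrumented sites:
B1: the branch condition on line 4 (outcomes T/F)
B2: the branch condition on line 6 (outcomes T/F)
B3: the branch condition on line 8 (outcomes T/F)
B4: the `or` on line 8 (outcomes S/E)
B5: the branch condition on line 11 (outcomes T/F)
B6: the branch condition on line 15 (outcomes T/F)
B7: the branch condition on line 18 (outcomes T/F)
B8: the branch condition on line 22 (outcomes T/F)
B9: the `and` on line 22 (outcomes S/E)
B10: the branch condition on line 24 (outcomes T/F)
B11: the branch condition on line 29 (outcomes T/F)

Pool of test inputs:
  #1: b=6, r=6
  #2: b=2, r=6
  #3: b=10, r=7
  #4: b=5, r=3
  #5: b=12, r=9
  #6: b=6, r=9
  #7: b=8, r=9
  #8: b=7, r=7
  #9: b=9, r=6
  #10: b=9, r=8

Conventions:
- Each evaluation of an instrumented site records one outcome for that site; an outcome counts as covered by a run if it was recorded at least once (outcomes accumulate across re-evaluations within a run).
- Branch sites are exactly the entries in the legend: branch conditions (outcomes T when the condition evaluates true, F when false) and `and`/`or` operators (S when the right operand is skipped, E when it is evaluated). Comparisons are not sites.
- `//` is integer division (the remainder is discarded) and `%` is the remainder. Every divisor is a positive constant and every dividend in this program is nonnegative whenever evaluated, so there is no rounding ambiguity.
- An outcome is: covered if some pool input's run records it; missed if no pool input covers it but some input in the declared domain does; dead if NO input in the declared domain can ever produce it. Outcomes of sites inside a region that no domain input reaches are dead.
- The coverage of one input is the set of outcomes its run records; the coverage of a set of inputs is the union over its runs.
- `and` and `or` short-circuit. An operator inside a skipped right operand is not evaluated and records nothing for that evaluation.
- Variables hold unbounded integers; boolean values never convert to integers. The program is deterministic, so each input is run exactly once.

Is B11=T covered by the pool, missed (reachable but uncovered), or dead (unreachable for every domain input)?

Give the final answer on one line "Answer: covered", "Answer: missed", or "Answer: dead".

B11=T is recorded by pool input(s) 1, 2, 3, 4, 5, 6, 7, 8, 9, 10 -> covered

Answer: covered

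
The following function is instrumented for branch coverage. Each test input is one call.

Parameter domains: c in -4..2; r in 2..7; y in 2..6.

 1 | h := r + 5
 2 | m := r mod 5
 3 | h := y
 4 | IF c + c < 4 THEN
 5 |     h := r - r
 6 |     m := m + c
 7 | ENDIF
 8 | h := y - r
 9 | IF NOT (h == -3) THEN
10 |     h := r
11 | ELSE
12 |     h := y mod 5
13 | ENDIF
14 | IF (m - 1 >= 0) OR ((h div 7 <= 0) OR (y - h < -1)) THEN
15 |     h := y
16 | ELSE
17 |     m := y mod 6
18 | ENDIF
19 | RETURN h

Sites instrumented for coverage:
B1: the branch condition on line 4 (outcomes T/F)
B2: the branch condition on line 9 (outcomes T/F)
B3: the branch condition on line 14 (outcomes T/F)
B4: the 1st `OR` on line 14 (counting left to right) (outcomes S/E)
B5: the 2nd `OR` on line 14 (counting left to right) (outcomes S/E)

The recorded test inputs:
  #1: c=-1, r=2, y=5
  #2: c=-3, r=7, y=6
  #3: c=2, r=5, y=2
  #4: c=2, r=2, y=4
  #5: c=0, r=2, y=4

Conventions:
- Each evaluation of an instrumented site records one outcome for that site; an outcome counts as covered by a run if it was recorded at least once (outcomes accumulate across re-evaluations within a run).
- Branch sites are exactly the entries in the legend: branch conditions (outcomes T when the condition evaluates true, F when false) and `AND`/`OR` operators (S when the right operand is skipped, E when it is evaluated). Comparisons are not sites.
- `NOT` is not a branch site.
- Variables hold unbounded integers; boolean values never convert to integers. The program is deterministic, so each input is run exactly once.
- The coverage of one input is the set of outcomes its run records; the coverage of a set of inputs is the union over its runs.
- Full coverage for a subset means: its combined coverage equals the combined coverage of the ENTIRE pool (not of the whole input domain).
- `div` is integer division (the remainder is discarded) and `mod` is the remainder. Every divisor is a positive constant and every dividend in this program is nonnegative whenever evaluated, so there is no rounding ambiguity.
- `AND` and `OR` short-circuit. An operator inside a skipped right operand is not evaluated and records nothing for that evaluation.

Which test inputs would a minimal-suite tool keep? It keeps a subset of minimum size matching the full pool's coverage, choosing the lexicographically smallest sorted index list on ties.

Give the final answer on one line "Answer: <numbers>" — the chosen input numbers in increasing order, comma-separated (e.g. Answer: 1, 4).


run #1 (c=-1, r=2, y=5) runs B1->T, B2->T, B4->S, B3->T; records B1=T, B2=T, B3=T, B4=S
run #2 (c=-3, r=7, y=6) runs B1->T, B2->T, B4->E, B5->E, B3->F; records B1=T, B2=T, B3=F, B4=E, B5=E
run #3 (c=2, r=5, y=2) runs B1->F, B2->F, B4->E, B5->S, B3->T; records B1=F, B2=F, B3=T, B4=E, B5=S
run #4 (c=2, r=2, y=4) runs B1->F, B2->T, B4->S, B3->T; records B1=F, B2=T, B3=T, B4=S
run #5 (c=0, r=2, y=4) runs B1->T, B2->T, B4->S, B3->T; records B1=T, B2=T, B3=T, B4=S
pool-wide coverage (10 outcomes): B1=T, B1=F, B2=T, B2=F, B3=T, B3=F, B4=S, B4=E, B5=S, B5=E
no size-1 subset reaches all 10 outcomes (best union: 5/10)
no size-2 subset reaches all 10 outcomes (best union: 9/10)
size 3: inputs {1, 2, 3} cover all 10 outcomes, and no lexicographically smaller subset of this size does
Answer: 1, 2, 3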